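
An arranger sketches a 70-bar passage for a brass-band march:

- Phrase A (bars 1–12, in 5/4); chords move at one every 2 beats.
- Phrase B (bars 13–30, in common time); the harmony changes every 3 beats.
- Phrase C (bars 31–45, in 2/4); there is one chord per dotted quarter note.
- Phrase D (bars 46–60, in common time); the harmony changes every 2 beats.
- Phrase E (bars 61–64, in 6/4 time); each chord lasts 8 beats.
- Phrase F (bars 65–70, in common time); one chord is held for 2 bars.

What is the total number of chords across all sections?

110 chords

A: 12·5 = 60 beats, 60/2 = 30 chords.
B: 18·4 = 72 beats, 72/3 = 24 chords.
C: 15·2 = 30 beats, 30/1.5 = 20 chords.
D: 15·4 = 60 beats, 60/2 = 30 chords.
E: 4·6 = 24 beats, 24/8 = 3 chords.
F: 6·4 = 24 beats, 24/8 = 3 chords.
Total: 30 + 24 + 20 + 30 + 3 + 3 = 110.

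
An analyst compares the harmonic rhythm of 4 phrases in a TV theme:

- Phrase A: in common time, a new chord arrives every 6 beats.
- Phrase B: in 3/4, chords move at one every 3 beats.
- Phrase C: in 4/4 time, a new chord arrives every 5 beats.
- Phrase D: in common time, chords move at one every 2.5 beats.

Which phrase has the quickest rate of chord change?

Phrase D

A: 4/6 = 2/3 chords/bar.
B: 3/3 = 1 chord/bar.
C: 4/5 = 0.8 chords/bar.
D: 4/2.5 = 1.6 chords/bar.
Fastest is D at 1.6 chords/bar.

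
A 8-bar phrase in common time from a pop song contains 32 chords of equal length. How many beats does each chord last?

1 beat

8 bars × 4 beats/bar = 32 beats total.
32 beats ÷ 32 chords = 1 beats per chord.
(That is a quarter note.)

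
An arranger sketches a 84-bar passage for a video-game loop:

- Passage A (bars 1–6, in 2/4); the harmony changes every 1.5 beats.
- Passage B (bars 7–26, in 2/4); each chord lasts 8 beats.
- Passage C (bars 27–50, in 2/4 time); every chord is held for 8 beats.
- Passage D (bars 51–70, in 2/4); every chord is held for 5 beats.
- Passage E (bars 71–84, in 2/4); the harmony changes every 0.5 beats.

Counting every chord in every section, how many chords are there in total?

83 chords

A has 12 beats and chords last 1.5 each, so 8 chords.
B has 40 beats and chords last 8 each, so 5 chords.
C has 48 beats and chords last 8 each, so 6 chords.
D has 40 beats and chords last 5 each, so 8 chords.
E has 28 beats and chords last 0.5 each, so 56 chords.
Total: 8 + 5 + 6 + 8 + 56 = 83.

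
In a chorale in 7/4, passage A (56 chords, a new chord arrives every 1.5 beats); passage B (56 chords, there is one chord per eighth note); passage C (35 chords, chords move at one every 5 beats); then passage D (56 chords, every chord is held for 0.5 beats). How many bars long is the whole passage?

45 bars

A: 56 × 1.5 = 84 beats = 12 bars.
B: 56 × 0.5 = 28 beats = 4 bars.
C: 35 × 5 = 175 beats = 25 bars.
D: 56 × 0.5 = 28 beats = 4 bars.
Total: 12 + 4 + 25 + 4 = 45 bars.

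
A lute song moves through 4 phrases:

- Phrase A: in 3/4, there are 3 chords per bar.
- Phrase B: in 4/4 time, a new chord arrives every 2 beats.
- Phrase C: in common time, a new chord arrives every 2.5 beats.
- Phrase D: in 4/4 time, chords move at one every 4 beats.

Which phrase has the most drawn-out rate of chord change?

A: 3/1 = 3 chords/bar.
B: 4/2 = 2 chords/bar.
C: 4/2.5 = 1.6 chords/bar.
D: 4/4 = 1 chord/bar.
Slowest is D at 1 chords/bar.

Phrase D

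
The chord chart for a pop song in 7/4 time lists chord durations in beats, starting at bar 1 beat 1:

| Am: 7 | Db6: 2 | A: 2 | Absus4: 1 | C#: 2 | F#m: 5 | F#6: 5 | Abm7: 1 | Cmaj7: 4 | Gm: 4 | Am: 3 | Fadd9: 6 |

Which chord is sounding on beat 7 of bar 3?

F#6

Beat 7 of bar 3 is beat (3−1)×7 + 7 = 21 overall.
Running totals: Am ends at 7, Db6 ends at 9, A ends at 11, Absus4 ends at 12, C# ends at 14, F#m ends at 19, F#6 ends at 24.
Beat 21 falls within F#6.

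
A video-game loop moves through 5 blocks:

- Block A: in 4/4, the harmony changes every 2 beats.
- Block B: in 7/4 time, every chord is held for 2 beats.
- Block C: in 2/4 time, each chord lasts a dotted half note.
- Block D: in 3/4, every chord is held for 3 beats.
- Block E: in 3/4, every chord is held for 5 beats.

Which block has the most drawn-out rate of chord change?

Block E

A: each chord is 2 beats in 4/4, so 2 per bar.
B: each chord is 2 beats in 7/4, so 3.5 per bar.
C: each chord is 3 beats in 2/4, so 2/3 per bar.
D: each chord is 3 beats in 3/4, so 1 per bar.
E: each chord is 5 beats in 3/4, so 0.6 per bar.
Slowest is E at 0.6 chords/bar.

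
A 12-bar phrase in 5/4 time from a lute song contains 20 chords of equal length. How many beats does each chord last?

12 bars × 5 beats/bar = 60 beats total.
60 beats ÷ 20 chords = 3 beats per chord.
(That is a dotted half note.)

3 beats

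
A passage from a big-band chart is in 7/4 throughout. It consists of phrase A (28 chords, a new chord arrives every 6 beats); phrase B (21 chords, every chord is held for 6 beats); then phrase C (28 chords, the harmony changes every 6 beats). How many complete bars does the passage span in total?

A: 28 × 6 = 168 beats = 24 bars.
B: 21 × 6 = 126 beats = 18 bars.
C: 28 × 6 = 168 beats = 24 bars.
Total: 24 + 18 + 24 = 66 bars.

66 bars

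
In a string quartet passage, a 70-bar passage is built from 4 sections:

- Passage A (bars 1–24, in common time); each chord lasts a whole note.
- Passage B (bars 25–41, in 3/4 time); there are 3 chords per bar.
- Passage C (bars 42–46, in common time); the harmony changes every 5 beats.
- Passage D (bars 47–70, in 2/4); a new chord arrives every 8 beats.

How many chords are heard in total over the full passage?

85 chords

A: 24·4 = 96 beats, 96/4 = 24 chords.
B: 17·3 = 51 beats, 51/1 = 51 chords.
C: 5·4 = 20 beats, 20/5 = 4 chords.
D: 24·2 = 48 beats, 48/8 = 6 chords.
Total: 24 + 51 + 4 + 6 = 85.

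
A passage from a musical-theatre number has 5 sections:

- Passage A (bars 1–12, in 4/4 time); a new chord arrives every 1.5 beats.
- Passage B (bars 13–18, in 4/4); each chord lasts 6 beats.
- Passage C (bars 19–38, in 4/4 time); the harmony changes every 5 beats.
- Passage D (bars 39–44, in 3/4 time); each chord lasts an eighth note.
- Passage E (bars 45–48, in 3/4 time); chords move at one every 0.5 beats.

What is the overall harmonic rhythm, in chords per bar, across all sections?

7/3 chords per bar

A: 12 bars of 4 beats is 48 beats; at 1.5 beats each that's 32 chords.
B: 6 bars of 4 beats is 24 beats; at 6 beats each that's 4 chords.
C: 20 bars of 4 beats is 80 beats; at 5 beats each that's 16 chords.
D: 6 bars of 3 beats is 18 beats; at 0.5 beats each that's 36 chords.
E: 4 bars of 3 beats is 12 beats; at 0.5 beats each that's 24 chords.
Overall: 112 chords over 48 bars → 112/48 = 7/3 chords per bar.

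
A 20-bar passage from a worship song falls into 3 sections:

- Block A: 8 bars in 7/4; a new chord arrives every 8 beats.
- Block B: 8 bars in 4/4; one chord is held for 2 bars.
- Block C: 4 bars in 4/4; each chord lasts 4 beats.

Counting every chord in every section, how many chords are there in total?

15 chords

A has 56 beats and chords last 8 each, so 7 chords.
B has 32 beats and chords last 8 each, so 4 chords.
C has 16 beats and chords last 4 each, so 4 chords.
Total: 7 + 4 + 4 = 15.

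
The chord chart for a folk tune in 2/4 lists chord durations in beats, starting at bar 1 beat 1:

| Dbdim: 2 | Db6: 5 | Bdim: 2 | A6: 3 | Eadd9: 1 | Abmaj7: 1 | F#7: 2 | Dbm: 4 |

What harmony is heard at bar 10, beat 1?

Dbm

Beat 1 of bar 10 is beat (10−1)×2 + 1 = 19 overall.
Running totals: Dbdim ends at 2, Db6 ends at 7, Bdim ends at 9, A6 ends at 12, Eadd9 ends at 13, Abmaj7 ends at 14, F#7 ends at 16, Dbm ends at 20.
Beat 19 falls within Dbm.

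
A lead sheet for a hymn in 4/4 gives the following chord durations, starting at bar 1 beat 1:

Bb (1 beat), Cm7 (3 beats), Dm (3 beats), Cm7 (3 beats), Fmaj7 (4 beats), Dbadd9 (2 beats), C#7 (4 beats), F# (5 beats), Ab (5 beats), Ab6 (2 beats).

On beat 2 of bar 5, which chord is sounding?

C#7

Beat 2 of bar 5 is beat (5−1)×4 + 2 = 18 overall.
Running totals: Bb ends at 1, Cm7 ends at 4, Dm ends at 7, Cm7 ends at 10, Fmaj7 ends at 14, Dbadd9 ends at 16, C#7 ends at 20.
Beat 18 falls within C#7.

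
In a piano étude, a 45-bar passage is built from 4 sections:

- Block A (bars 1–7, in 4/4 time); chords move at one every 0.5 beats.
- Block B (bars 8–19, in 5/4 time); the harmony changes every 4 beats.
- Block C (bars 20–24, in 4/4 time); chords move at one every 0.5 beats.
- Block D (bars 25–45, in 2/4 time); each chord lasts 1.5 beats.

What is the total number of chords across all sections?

139 chords

A: 7 bars × 4 beats = 28 beats; 0.5 beats/chord → 56 chords.
B: 12 bars × 5 beats = 60 beats; 4 beats/chord → 15 chords.
C: 5 bars × 4 beats = 20 beats; 0.5 beats/chord → 40 chords.
D: 21 bars × 2 beats = 42 beats; 1.5 beats/chord → 28 chords.
Total: 56 + 15 + 40 + 28 = 139.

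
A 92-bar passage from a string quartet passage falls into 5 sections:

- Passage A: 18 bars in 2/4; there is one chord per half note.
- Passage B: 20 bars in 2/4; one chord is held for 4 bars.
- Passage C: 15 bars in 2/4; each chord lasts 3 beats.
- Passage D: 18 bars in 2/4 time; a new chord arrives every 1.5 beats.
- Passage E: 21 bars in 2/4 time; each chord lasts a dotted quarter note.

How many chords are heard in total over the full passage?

85 chords

A: 18·2 = 36 beats, 36/2 = 18 chords.
B: 20·2 = 40 beats, 40/8 = 5 chords.
C: 15·2 = 30 beats, 30/3 = 10 chords.
D: 18·2 = 36 beats, 36/1.5 = 24 chords.
E: 21·2 = 42 beats, 42/1.5 = 28 chords.
Total: 18 + 5 + 10 + 24 + 28 = 85.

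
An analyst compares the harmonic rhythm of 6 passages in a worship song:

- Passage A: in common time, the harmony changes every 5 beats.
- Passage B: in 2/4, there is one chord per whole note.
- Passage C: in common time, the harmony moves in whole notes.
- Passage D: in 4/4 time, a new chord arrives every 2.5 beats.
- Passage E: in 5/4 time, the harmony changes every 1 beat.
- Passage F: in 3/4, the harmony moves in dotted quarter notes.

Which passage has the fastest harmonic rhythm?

Passage E

A: 4 beats/bar ÷ 5 beats/chord = 0.8 chords/bar.
B: 2 beats/bar ÷ 4 beats/chord = 0.5 chords/bar.
C: 4 beats/bar ÷ 4 beats/chord = 1 chord/bar.
D: 4 beats/bar ÷ 2.5 beats/chord = 1.6 chords/bar.
E: 5 beats/bar ÷ 1 beat/chord = 5 chords/bar.
F: 3 beats/bar ÷ 1.5 beats/chord = 2 chords/bar.
Fastest is E at 5 chords/bar.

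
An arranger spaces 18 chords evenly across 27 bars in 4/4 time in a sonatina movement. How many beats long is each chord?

27 bars × 4 beats/bar = 108 beats total.
108 beats ÷ 18 chords = 6 beats per chord.

6 beats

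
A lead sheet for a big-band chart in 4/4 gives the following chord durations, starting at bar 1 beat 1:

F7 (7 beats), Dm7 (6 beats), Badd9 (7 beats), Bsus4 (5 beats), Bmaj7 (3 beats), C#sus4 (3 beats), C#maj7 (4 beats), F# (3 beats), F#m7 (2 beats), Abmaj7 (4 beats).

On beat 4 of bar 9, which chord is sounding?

F#

Beat 4 of bar 9 is beat (9−1)×4 + 4 = 36 overall.
Running totals: F7 ends at 7, Dm7 ends at 13, Badd9 ends at 20, Bsus4 ends at 25, Bmaj7 ends at 28, C#sus4 ends at 31, C#maj7 ends at 35, F# ends at 38.
Beat 36 falls within F#.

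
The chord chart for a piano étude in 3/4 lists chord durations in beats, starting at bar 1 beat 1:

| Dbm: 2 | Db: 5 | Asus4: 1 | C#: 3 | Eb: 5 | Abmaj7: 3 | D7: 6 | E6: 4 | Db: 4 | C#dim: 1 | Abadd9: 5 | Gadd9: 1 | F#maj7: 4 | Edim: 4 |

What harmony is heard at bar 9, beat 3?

Beat 3 of bar 9 is beat (9−1)×3 + 3 = 27 overall.
Running totals: Dbm ends at 2, Db ends at 7, Asus4 ends at 8, C# ends at 11, Eb ends at 16, Abmaj7 ends at 19, D7 ends at 25, E6 ends at 29.
Beat 27 falls within E6.

E6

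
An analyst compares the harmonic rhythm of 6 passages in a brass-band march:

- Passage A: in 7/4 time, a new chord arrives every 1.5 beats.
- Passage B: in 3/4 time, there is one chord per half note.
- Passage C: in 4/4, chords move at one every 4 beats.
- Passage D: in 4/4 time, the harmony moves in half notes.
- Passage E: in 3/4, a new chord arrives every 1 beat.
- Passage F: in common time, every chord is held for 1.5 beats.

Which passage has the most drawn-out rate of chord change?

Passage C

A: each chord is 1.5 beats in 7/4, so 14/3 per bar.
B: each chord is 2 beats in 3/4, so 1.5 per bar.
C: each chord is 4 beats in 4/4, so 1 per bar.
D: each chord is 2 beats in 4/4, so 2 per bar.
E: each chord is 1 beat in 3/4, so 3 per bar.
F: each chord is 1.5 beats in 4/4, so 8/3 per bar.
Slowest is C at 1 chords/bar.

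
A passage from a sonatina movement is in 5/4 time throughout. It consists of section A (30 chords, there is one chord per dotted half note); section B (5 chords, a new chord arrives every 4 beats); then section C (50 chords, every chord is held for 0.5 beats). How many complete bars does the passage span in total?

A: 30 × 3 = 90 beats = 18 bars.
B: 5 × 4 = 20 beats = 4 bars.
C: 50 × 0.5 = 25 beats = 5 bars.
Total: 18 + 4 + 5 = 27 bars.

27 bars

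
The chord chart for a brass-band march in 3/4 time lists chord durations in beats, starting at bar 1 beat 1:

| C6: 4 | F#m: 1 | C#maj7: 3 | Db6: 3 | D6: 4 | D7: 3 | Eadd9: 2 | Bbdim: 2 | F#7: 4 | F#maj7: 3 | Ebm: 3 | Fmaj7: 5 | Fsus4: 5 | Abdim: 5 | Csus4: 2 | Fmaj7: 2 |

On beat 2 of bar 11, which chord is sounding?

Ebm

Beat 2 of bar 11 is beat (11−1)×3 + 2 = 32 overall.
Running totals: C6 ends at 4, F#m ends at 5, C#maj7 ends at 8, Db6 ends at 11, D6 ends at 15, D7 ends at 18, Eadd9 ends at 20, Bbdim ends at 22, F#7 ends at 26, F#maj7 ends at 29, Ebm ends at 32.
Beat 32 falls within Ebm.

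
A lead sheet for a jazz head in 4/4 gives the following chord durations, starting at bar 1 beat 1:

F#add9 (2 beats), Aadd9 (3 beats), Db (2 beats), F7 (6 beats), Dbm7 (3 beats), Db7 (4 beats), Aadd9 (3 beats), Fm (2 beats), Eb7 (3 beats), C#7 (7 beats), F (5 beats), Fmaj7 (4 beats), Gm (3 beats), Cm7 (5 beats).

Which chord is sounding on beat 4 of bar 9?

F

Beat 4 of bar 9 is beat (9−1)×4 + 4 = 36 overall.
Running totals: F#add9 ends at 2, Aadd9 ends at 5, Db ends at 7, F7 ends at 13, Dbm7 ends at 16, Db7 ends at 20, Aadd9 ends at 23, Fm ends at 25, Eb7 ends at 28, C#7 ends at 35, F ends at 40.
Beat 36 falls within F.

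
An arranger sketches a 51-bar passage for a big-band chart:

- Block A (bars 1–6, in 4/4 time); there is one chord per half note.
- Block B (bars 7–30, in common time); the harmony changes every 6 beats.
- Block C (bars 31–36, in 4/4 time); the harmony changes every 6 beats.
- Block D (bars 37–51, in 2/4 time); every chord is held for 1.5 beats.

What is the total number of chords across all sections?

52 chords

A: 6·4 = 24 beats, 24/2 = 12 chords.
B: 24·4 = 96 beats, 96/6 = 16 chords.
C: 6·4 = 24 beats, 24/6 = 4 chords.
D: 15·2 = 30 beats, 30/1.5 = 20 chords.
Total: 12 + 16 + 4 + 20 = 52.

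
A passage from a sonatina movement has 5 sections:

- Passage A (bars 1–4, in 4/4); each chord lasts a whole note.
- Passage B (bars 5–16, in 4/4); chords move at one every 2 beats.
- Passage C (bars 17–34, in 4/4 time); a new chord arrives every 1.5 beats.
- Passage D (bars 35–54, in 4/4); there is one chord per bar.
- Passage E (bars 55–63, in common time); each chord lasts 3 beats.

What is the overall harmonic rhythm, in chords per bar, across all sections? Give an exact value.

A: 4 bars of 4 beats is 16 beats; at 4 beats each that's 4 chords.
B: 12 bars of 4 beats is 48 beats; at 2 beats each that's 24 chords.
C: 18 bars of 4 beats is 72 beats; at 1.5 beats each that's 48 chords.
D: 20 bars of 4 beats is 80 beats; at 4 beats each that's 20 chords.
E: 9 bars of 4 beats is 36 beats; at 3 beats each that's 12 chords.
Overall: 108 chords over 63 bars → 108/63 = 12/7 chords per bar.

12/7 chords per bar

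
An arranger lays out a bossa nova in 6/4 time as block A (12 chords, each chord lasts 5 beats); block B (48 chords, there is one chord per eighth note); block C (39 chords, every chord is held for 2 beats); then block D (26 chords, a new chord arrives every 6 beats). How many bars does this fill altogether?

53 bars

A: 12 × 5 = 60 beats = 10 bars.
B: 48 × 0.5 = 24 beats = 4 bars.
C: 39 × 2 = 78 beats = 13 bars.
D: 26 × 6 = 156 beats = 26 bars.
Total: 10 + 4 + 13 + 26 = 53 bars.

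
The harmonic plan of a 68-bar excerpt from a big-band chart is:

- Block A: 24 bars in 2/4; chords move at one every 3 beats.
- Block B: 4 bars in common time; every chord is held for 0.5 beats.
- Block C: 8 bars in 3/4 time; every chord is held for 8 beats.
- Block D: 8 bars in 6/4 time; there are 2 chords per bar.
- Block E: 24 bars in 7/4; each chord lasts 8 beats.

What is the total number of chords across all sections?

88 chords

A has 48 beats and chords last 3 each, so 16 chords.
B has 16 beats and chords last 0.5 each, so 32 chords.
C has 24 beats and chords last 8 each, so 3 chords.
D has 48 beats and chords last 3 each, so 16 chords.
E has 168 beats and chords last 8 each, so 21 chords.
Total: 16 + 32 + 3 + 16 + 21 = 88.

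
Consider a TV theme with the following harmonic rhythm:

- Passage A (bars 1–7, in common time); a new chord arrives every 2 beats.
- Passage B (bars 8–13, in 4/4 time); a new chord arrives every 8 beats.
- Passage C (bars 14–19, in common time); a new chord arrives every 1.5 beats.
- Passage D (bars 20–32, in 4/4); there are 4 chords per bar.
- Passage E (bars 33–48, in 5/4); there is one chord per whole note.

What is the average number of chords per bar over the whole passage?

35/16 chords per bar

A: 7 bars of 4 beats is 28 beats; at 2 beats each that's 14 chords.
B: 6 bars of 4 beats is 24 beats; at 8 beats each that's 3 chords.
C: 6 bars of 4 beats is 24 beats; at 1.5 beats each that's 16 chords.
D: 13 bars of 4 beats is 52 beats; at 1 beat each that's 52 chords.
E: 16 bars of 5 beats is 80 beats; at 4 beats each that's 20 chords.
Overall: 105 chords over 48 bars → 105/48 = 35/16 chords per bar.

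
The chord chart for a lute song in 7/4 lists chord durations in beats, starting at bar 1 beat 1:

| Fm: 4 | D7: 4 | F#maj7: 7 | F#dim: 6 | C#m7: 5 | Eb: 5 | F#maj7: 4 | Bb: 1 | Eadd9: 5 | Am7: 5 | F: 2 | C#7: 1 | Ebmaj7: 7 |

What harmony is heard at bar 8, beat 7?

Ebmaj7

Beat 7 of bar 8 is beat (8−1)×7 + 7 = 56 overall.
Running totals: Fm ends at 4, D7 ends at 8, F#maj7 ends at 15, F#dim ends at 21, C#m7 ends at 26, Eb ends at 31, F#maj7 ends at 35, Bb ends at 36, Eadd9 ends at 41, Am7 ends at 46, F ends at 48, C#7 ends at 49, Ebmaj7 ends at 56.
Beat 56 falls within Ebmaj7.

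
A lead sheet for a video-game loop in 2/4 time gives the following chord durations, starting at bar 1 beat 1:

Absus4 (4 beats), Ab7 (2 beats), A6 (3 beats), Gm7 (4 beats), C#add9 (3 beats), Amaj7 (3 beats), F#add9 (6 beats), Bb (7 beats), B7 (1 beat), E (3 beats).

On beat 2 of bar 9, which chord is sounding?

Amaj7

Beat 2 of bar 9 is beat (9−1)×2 + 2 = 18 overall.
Running totals: Absus4 ends at 4, Ab7 ends at 6, A6 ends at 9, Gm7 ends at 13, C#add9 ends at 16, Amaj7 ends at 19.
Beat 18 falls within Amaj7.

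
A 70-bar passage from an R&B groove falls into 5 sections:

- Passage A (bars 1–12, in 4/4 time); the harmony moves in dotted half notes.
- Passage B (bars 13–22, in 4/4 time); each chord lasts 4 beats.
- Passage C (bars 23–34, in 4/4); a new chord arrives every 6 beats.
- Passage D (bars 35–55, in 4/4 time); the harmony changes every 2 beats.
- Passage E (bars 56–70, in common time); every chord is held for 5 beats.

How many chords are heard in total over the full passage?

88 chords

A has 48 beats and chords last 3 each, so 16 chords.
B has 40 beats and chords last 4 each, so 10 chords.
C has 48 beats and chords last 6 each, so 8 chords.
D has 84 beats and chords last 2 each, so 42 chords.
E has 60 beats and chords last 5 each, so 12 chords.
Total: 16 + 10 + 8 + 42 + 12 = 88.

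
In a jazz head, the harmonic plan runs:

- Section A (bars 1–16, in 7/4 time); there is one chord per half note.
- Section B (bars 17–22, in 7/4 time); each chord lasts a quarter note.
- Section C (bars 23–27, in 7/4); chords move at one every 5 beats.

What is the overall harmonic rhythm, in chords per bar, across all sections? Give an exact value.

A: 16 × 7 = 112 beats ÷ 2 = 56 chords.
B: 6 × 7 = 42 beats ÷ 1 = 42 chords.
C: 5 × 7 = 35 beats ÷ 5 = 7 chords.
Overall: 105 chords over 27 bars → 105/27 = 35/9 chords per bar.

35/9 chords per bar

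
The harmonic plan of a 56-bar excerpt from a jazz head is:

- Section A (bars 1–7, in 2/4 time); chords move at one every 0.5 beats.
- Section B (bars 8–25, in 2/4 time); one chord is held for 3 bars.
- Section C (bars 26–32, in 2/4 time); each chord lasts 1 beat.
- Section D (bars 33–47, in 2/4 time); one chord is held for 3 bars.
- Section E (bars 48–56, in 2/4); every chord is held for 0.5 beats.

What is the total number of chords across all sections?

A: 7 bars × 2 beats = 14 beats; 0.5 beats/chord → 28 chords.
B: 18 bars × 2 beats = 36 beats; 6 beats/chord → 6 chords.
C: 7 bars × 2 beats = 14 beats; 1 beat/chord → 14 chords.
D: 15 bars × 2 beats = 30 beats; 6 beats/chord → 5 chords.
E: 9 bars × 2 beats = 18 beats; 0.5 beats/chord → 36 chords.
Total: 28 + 6 + 14 + 5 + 36 = 89.

89 chords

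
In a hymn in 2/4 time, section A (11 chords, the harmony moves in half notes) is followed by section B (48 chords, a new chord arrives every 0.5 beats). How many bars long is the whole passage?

23 bars

A: 11 × 2 = 22 beats = 11 bars.
B: 48 × 0.5 = 24 beats = 12 bars.
Total: 11 + 12 = 23 bars.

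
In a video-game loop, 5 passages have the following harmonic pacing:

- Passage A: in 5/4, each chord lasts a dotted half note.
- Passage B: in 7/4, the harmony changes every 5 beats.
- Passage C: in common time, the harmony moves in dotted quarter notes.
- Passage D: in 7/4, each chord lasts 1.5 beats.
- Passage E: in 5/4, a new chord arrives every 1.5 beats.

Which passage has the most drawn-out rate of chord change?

Passage B

A: each chord is 3 beats in 5/4, so 5/3 per bar.
B: each chord is 5 beats in 7/4, so 1.4 per bar.
C: each chord is 1.5 beats in 4/4, so 8/3 per bar.
D: each chord is 1.5 beats in 7/4, so 14/3 per bar.
E: each chord is 1.5 beats in 5/4, so 10/3 per bar.
Slowest is B at 1.4 chords/bar.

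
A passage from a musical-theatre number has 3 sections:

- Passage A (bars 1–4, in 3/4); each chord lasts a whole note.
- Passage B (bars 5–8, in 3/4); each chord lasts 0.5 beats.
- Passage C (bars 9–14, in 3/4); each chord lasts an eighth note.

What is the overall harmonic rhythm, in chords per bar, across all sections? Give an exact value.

4.5 chords per bar

A: 4 × 3 = 12 beats ÷ 4 = 3 chords.
B: 4 × 3 = 12 beats ÷ 0.5 = 24 chords.
C: 6 × 3 = 18 beats ÷ 0.5 = 36 chords.
Overall: 63 chords over 14 bars → 63/14 = 4.5 chords per bar.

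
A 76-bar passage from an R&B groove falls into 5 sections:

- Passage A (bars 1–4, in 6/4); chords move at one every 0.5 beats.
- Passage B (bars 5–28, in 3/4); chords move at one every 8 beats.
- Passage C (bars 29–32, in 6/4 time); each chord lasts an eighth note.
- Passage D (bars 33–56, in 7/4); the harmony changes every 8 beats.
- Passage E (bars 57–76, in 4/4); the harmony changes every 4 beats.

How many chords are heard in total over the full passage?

A: 4·6 = 24 beats, 24/0.5 = 48 chords.
B: 24·3 = 72 beats, 72/8 = 9 chords.
C: 4·6 = 24 beats, 24/0.5 = 48 chords.
D: 24·7 = 168 beats, 168/8 = 21 chords.
E: 20·4 = 80 beats, 80/4 = 20 chords.
Total: 48 + 9 + 48 + 21 + 20 = 146.

146 chords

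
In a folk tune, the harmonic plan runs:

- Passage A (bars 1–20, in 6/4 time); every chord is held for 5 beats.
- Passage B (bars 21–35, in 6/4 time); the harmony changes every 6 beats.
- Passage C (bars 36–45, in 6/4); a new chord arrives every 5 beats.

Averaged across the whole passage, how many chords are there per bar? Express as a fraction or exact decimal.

17/15 chords per bar

A: 20 × 6 = 120 beats ÷ 5 = 24 chords.
B: 15 × 6 = 90 beats ÷ 6 = 15 chords.
C: 10 × 6 = 60 beats ÷ 5 = 12 chords.
Overall: 51 chords over 45 bars → 51/45 = 17/15 chords per bar.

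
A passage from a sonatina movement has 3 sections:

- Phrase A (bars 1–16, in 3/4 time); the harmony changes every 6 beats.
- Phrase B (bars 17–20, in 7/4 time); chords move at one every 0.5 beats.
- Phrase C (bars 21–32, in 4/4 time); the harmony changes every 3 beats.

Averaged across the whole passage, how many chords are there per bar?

A: 16 bars of 3 beats is 48 beats; at 6 beats each that's 8 chords.
B: 4 bars of 7 beats is 28 beats; at 0.5 beats each that's 56 chords.
C: 12 bars of 4 beats is 48 beats; at 3 beats each that's 16 chords.
Overall: 80 chords over 32 bars → 80/32 = 2.5 chords per bar.

2.5 chords per bar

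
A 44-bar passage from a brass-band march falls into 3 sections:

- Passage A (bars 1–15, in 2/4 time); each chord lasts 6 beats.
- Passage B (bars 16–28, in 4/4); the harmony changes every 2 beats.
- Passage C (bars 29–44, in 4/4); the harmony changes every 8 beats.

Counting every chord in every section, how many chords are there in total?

39 chords

A: 15 bars × 2 beats = 30 beats; 6 beats/chord → 5 chords.
B: 13 bars × 4 beats = 52 beats; 2 beats/chord → 26 chords.
C: 16 bars × 4 beats = 64 beats; 8 beats/chord → 8 chords.
Total: 5 + 26 + 8 = 39.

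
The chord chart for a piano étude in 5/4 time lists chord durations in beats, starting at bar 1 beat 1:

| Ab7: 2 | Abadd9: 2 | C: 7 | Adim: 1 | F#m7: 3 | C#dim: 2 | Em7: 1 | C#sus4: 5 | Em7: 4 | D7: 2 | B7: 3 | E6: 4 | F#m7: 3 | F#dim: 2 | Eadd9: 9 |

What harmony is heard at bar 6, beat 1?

Beat 1 of bar 6 is beat (6−1)×5 + 1 = 26 overall.
Running totals: Ab7 ends at 2, Abadd9 ends at 4, C ends at 11, Adim ends at 12, F#m7 ends at 15, C#dim ends at 17, Em7 ends at 18, C#sus4 ends at 23, Em7 ends at 27.
Beat 26 falls within Em7.

Em7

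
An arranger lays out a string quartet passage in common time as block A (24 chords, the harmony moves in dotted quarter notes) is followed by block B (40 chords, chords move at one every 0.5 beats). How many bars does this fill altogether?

A: 24 × 1.5 = 36 beats = 9 bars.
B: 40 × 0.5 = 20 beats = 5 bars.
Total: 9 + 5 = 14 bars.

14 bars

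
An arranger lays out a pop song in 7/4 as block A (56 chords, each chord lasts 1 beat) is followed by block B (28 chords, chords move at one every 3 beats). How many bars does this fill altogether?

20 bars

A: 56 × 1 = 56 beats = 8 bars.
B: 28 × 3 = 84 beats = 12 bars.
Total: 8 + 12 = 20 bars.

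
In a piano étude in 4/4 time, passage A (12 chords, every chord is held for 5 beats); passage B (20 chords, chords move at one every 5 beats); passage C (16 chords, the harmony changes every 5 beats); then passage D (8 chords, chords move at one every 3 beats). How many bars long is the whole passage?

A: 12 × 5 = 60 beats = 15 bars.
B: 20 × 5 = 100 beats = 25 bars.
C: 16 × 5 = 80 beats = 20 bars.
D: 8 × 3 = 24 beats = 6 bars.
Total: 15 + 25 + 20 + 6 = 66 bars.

66 bars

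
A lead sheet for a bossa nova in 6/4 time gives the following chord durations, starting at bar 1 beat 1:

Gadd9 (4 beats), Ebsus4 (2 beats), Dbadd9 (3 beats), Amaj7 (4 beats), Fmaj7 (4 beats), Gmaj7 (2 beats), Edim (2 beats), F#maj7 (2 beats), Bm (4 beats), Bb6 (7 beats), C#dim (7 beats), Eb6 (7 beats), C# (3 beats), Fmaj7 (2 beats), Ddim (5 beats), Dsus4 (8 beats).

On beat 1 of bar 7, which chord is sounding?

Beat 1 of bar 7 is beat (7−1)×6 + 1 = 37 overall.
Running totals: Gadd9 ends at 4, Ebsus4 ends at 6, Dbadd9 ends at 9, Amaj7 ends at 13, Fmaj7 ends at 17, Gmaj7 ends at 19, Edim ends at 21, F#maj7 ends at 23, Bm ends at 27, Bb6 ends at 34, C#dim ends at 41.
Beat 37 falls within C#dim.

C#dim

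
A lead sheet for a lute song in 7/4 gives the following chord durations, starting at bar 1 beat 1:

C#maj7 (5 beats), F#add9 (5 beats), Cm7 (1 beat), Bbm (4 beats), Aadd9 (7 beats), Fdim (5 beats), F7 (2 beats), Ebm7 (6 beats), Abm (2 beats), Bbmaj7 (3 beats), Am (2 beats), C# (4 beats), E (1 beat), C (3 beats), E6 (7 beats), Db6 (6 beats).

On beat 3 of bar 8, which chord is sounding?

Beat 3 of bar 8 is beat (8−1)×7 + 3 = 52 overall.
Running totals: C#maj7 ends at 5, F#add9 ends at 10, Cm7 ends at 11, Bbm ends at 15, Aadd9 ends at 22, Fdim ends at 27, F7 ends at 29, Ebm7 ends at 35, Abm ends at 37, Bbmaj7 ends at 40, Am ends at 42, C# ends at 46, E ends at 47, C ends at 50, E6 ends at 57.
Beat 52 falls within E6.

E6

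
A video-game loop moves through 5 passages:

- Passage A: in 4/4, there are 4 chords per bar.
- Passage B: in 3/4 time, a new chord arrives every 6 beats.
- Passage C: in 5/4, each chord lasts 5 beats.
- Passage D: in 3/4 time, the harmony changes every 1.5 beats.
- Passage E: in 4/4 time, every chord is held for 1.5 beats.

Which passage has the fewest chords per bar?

A: 4 beats/bar ÷ 1 beat/chord = 4 chords/bar.
B: 3 beats/bar ÷ 6 beats/chord = 0.5 chords/bar.
C: 5 beats/bar ÷ 5 beats/chord = 1 chord/bar.
D: 3 beats/bar ÷ 1.5 beats/chord = 2 chords/bar.
E: 4 beats/bar ÷ 1.5 beats/chord = 8/3 chords/bar.
Slowest is B at 0.5 chords/bar.

Passage B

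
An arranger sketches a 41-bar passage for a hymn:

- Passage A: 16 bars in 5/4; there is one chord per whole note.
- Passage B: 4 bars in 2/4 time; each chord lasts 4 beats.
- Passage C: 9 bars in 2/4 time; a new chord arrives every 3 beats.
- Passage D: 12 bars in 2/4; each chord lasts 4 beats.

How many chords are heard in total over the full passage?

A: 16 bars × 5 beats = 80 beats; 4 beats/chord → 20 chords.
B: 4 bars × 2 beats = 8 beats; 4 beats/chord → 2 chords.
C: 9 bars × 2 beats = 18 beats; 3 beats/chord → 6 chords.
D: 12 bars × 2 beats = 24 beats; 4 beats/chord → 6 chords.
Total: 20 + 2 + 6 + 6 = 34.

34 chords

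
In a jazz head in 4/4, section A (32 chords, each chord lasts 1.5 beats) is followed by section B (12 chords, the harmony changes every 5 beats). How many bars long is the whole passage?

A: 32 × 1.5 = 48 beats = 12 bars.
B: 12 × 5 = 60 beats = 15 bars.
Total: 12 + 15 = 27 bars.

27 bars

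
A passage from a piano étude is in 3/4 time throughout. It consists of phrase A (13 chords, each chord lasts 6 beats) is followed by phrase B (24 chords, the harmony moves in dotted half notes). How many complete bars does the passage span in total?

50 bars

A: 13 × 6 = 78 beats = 26 bars.
B: 24 × 3 = 72 beats = 24 bars.
Total: 26 + 24 = 50 bars.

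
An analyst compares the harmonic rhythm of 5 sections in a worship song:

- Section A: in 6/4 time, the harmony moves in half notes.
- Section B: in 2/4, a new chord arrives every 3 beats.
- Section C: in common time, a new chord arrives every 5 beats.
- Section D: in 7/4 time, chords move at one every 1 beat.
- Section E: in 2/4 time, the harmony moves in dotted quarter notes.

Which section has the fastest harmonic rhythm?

A: 6 beats/bar ÷ 2 beats/chord = 3 chords/bar.
B: 2 beats/bar ÷ 3 beats/chord = 2/3 chords/bar.
C: 4 beats/bar ÷ 5 beats/chord = 0.8 chords/bar.
D: 7 beats/bar ÷ 1 beat/chord = 7 chords/bar.
E: 2 beats/bar ÷ 1.5 beats/chord = 4/3 chords/bar.
Fastest is D at 7 chords/bar.

Section D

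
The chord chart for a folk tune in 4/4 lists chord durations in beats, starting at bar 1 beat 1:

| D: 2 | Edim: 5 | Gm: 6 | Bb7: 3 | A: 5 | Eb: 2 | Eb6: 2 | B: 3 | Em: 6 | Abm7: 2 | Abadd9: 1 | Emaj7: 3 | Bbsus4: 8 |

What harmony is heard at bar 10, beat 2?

Beat 2 of bar 10 is beat (10−1)×4 + 2 = 38 overall.
Running totals: D ends at 2, Edim ends at 7, Gm ends at 13, Bb7 ends at 16, A ends at 21, Eb ends at 23, Eb6 ends at 25, B ends at 28, Em ends at 34, Abm7 ends at 36, Abadd9 ends at 37, Emaj7 ends at 40.
Beat 38 falls within Emaj7.

Emaj7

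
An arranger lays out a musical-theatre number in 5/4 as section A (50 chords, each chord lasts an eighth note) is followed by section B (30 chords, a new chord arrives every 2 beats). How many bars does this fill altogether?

17 bars

A: 50 × 0.5 = 25 beats = 5 bars.
B: 30 × 2 = 60 beats = 12 bars.
Total: 5 + 12 = 17 bars.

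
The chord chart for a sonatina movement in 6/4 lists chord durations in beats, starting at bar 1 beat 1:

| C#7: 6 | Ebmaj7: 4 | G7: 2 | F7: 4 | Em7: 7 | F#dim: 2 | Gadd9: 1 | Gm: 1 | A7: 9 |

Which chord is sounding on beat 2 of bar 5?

Gadd9

Beat 2 of bar 5 is beat (5−1)×6 + 2 = 26 overall.
Running totals: C#7 ends at 6, Ebmaj7 ends at 10, G7 ends at 12, F7 ends at 16, Em7 ends at 23, F#dim ends at 25, Gadd9 ends at 26.
Beat 26 falls within Gadd9.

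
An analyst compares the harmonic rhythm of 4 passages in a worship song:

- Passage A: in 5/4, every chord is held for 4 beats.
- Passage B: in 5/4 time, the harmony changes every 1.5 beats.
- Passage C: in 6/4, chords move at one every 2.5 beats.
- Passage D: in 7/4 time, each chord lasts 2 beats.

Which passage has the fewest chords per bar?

A: 5 beats/bar ÷ 4 beats/chord = 1.25 chords/bar.
B: 5 beats/bar ÷ 1.5 beats/chord = 10/3 chords/bar.
C: 6 beats/bar ÷ 2.5 beats/chord = 2.4 chords/bar.
D: 7 beats/bar ÷ 2 beats/chord = 3.5 chords/bar.
Slowest is A at 1.25 chords/bar.

Passage A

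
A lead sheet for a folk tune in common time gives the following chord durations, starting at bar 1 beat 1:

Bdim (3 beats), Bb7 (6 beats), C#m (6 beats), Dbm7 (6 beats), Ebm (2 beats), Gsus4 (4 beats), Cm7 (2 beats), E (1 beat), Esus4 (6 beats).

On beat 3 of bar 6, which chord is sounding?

Ebm

Beat 3 of bar 6 is beat (6−1)×4 + 3 = 23 overall.
Running totals: Bdim ends at 3, Bb7 ends at 9, C#m ends at 15, Dbm7 ends at 21, Ebm ends at 23.
Beat 23 falls within Ebm.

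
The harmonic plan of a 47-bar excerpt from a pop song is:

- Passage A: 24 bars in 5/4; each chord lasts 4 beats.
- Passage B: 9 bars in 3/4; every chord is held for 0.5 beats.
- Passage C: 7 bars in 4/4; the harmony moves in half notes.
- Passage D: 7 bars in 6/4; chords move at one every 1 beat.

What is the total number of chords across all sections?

140 chords

A: 24 bars × 5 beats = 120 beats; 4 beats/chord → 30 chords.
B: 9 bars × 3 beats = 27 beats; 0.5 beats/chord → 54 chords.
C: 7 bars × 4 beats = 28 beats; 2 beats/chord → 14 chords.
D: 7 bars × 6 beats = 42 beats; 1 beat/chord → 42 chords.
Total: 30 + 54 + 14 + 42 = 140.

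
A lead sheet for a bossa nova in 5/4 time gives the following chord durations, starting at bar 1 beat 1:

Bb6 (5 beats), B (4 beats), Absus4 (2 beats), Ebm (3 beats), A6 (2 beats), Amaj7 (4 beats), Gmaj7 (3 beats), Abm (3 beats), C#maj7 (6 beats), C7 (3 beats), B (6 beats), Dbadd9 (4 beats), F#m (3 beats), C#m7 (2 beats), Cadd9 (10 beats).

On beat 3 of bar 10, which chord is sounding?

F#m

Beat 3 of bar 10 is beat (10−1)×5 + 3 = 48 overall.
Running totals: Bb6 ends at 5, B ends at 9, Absus4 ends at 11, Ebm ends at 14, A6 ends at 16, Amaj7 ends at 20, Gmaj7 ends at 23, Abm ends at 26, C#maj7 ends at 32, C7 ends at 35, B ends at 41, Dbadd9 ends at 45, F#m ends at 48.
Beat 48 falls within F#m.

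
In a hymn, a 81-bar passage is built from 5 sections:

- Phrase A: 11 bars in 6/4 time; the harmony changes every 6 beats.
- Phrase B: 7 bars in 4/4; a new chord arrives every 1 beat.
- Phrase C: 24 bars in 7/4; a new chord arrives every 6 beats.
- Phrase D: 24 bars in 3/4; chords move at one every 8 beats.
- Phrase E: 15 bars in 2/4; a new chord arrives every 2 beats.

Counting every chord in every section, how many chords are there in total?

91 chords

A: 11 bars × 6 beats = 66 beats; 6 beats/chord → 11 chords.
B: 7 bars × 4 beats = 28 beats; 1 beat/chord → 28 chords.
C: 24 bars × 7 beats = 168 beats; 6 beats/chord → 28 chords.
D: 24 bars × 3 beats = 72 beats; 8 beats/chord → 9 chords.
E: 15 bars × 2 beats = 30 beats; 2 beats/chord → 15 chords.
Total: 11 + 28 + 28 + 9 + 15 = 91.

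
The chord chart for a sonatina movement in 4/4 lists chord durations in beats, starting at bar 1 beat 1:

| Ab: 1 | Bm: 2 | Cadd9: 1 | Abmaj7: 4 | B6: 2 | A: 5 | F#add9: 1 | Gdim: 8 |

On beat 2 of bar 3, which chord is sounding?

Beat 2 of bar 3 is beat (3−1)×4 + 2 = 10 overall.
Running totals: Ab ends at 1, Bm ends at 3, Cadd9 ends at 4, Abmaj7 ends at 8, B6 ends at 10.
Beat 10 falls within B6.

B6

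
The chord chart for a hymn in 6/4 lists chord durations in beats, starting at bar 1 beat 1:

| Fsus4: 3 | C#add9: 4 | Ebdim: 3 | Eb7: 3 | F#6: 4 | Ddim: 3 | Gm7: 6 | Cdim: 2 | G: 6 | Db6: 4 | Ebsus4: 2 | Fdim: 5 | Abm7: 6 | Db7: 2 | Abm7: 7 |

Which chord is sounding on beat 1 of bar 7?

Beat 1 of bar 7 is beat (7−1)×6 + 1 = 37 overall.
Running totals: Fsus4 ends at 3, C#add9 ends at 7, Ebdim ends at 10, Eb7 ends at 13, F#6 ends at 17, Ddim ends at 20, Gm7 ends at 26, Cdim ends at 28, G ends at 34, Db6 ends at 38.
Beat 37 falls within Db6.

Db6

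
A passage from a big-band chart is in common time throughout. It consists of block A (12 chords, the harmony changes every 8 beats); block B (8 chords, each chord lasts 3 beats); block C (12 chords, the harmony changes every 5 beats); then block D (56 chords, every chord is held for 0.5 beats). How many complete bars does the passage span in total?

A: 12 × 8 = 96 beats = 24 bars.
B: 8 × 3 = 24 beats = 6 bars.
C: 12 × 5 = 60 beats = 15 bars.
D: 56 × 0.5 = 28 beats = 7 bars.
Total: 24 + 6 + 15 + 7 = 52 bars.

52 bars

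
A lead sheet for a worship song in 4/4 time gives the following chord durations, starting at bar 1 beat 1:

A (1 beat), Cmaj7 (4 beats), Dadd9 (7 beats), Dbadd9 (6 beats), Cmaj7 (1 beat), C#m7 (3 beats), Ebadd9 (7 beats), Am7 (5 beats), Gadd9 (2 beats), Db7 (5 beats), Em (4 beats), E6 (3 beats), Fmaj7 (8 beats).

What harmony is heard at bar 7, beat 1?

Beat 1 of bar 7 is beat (7−1)×4 + 1 = 25 overall.
Running totals: A ends at 1, Cmaj7 ends at 5, Dadd9 ends at 12, Dbadd9 ends at 18, Cmaj7 ends at 19, C#m7 ends at 22, Ebadd9 ends at 29.
Beat 25 falls within Ebadd9.

Ebadd9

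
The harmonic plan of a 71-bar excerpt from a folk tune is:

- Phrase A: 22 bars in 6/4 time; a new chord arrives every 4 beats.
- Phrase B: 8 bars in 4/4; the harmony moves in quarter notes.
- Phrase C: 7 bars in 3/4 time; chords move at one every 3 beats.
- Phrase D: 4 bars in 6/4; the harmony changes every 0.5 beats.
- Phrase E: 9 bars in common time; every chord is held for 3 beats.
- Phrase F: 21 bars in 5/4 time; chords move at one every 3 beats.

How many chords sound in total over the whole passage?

A: 22 bars × 6 beats = 132 beats; 4 beats/chord → 33 chords.
B: 8 bars × 4 beats = 32 beats; 1 beat/chord → 32 chords.
C: 7 bars × 3 beats = 21 beats; 3 beats/chord → 7 chords.
D: 4 bars × 6 beats = 24 beats; 0.5 beats/chord → 48 chords.
E: 9 bars × 4 beats = 36 beats; 3 beats/chord → 12 chords.
F: 21 bars × 5 beats = 105 beats; 3 beats/chord → 35 chords.
Total: 33 + 32 + 7 + 48 + 12 + 35 = 167.

167 chords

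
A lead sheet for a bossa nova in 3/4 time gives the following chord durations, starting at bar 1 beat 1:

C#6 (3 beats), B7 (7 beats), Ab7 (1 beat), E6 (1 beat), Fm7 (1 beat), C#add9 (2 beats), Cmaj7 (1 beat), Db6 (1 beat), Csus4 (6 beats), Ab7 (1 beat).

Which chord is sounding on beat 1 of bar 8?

Csus4

Beat 1 of bar 8 is beat (8−1)×3 + 1 = 22 overall.
Running totals: C#6 ends at 3, B7 ends at 10, Ab7 ends at 11, E6 ends at 12, Fm7 ends at 13, C#add9 ends at 15, Cmaj7 ends at 16, Db6 ends at 17, Csus4 ends at 23.
Beat 22 falls within Csus4.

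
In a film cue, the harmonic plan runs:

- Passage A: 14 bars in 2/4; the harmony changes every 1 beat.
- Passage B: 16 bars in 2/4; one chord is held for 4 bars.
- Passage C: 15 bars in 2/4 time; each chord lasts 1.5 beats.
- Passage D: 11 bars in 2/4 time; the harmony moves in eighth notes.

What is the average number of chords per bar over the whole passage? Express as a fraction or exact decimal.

12/7 chords per bar

A: 14 bars of 2 beats is 28 beats; at 1 beat each that's 28 chords.
B: 16 bars of 2 beats is 32 beats; at 8 beats each that's 4 chords.
C: 15 bars of 2 beats is 30 beats; at 1.5 beats each that's 20 chords.
D: 11 bars of 2 beats is 22 beats; at 0.5 beats each that's 44 chords.
Overall: 96 chords over 56 bars → 96/56 = 12/7 chords per bar.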